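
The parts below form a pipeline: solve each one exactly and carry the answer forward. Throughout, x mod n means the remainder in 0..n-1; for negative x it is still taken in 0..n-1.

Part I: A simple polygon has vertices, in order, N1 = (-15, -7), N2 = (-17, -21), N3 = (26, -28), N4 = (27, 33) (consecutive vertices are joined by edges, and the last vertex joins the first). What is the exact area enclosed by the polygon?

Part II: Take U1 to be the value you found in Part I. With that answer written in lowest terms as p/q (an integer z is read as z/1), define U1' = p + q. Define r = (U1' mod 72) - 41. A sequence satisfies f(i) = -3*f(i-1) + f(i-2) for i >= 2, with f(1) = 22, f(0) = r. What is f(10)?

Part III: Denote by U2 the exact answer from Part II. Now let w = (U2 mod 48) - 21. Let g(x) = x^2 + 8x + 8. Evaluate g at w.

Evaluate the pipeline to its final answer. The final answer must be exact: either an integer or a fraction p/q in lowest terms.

721

Part I: cross terms: (-15*-21 - -17*-7)=196, (-17*-28 - 26*-21)=1022, (26*33 - 27*-28)=1614, (27*-7 - -15*33)=306; twice the area = |3138| = 3138; area = 1569; answer 1569
Part II: U1 = 1569; threaded value p + q = 1570; r = 17; f(2) = -3*(22) + 1*(17) = -49; iterating: f(2)=-49, f(3)=169, f(4)=-556, f(5)=1837, f(6)=-6067, f(7)=20038, f(8)=-66181, f(9)=218581, f(10)=-721924; answer -721924
Part III: U2 = -721924; w = 23; 1*(23)^2 + 8*(23)^1 + 8 = (529) + (184) + (8) = 721; answer 721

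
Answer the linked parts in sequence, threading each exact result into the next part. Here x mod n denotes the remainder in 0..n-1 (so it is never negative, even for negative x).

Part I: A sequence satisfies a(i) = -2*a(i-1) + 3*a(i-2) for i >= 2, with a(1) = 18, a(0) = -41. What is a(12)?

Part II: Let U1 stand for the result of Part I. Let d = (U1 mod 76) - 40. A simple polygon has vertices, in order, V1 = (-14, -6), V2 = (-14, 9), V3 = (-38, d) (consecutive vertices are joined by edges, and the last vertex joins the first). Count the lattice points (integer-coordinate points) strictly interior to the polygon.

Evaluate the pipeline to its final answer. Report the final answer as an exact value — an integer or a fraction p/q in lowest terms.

172

Part I: a(2) = -2*(18) + 3*(-41) = -159; iterating: a(2)=-159, a(3)=372, a(4)=-1221, a(5)=3558, a(6)=-10779, a(7)=32232, a(8)=-96801, a(9)=290298, a(10)=-870999, a(11)=2612892, a(12)=-7838781; answer -7838781
Part II: U1 = -7838781; d = -29; cross terms: (-14*9 - -14*-6)=-210, (-14*-29 - -38*9)=748, (-38*-6 - -14*-29)=-178; twice the area = |360| = 360; area = 180; boundary points = 15 + 2 + 1 = 18; strictly interior points = area - boundary/2 + 1 = 172; answer 172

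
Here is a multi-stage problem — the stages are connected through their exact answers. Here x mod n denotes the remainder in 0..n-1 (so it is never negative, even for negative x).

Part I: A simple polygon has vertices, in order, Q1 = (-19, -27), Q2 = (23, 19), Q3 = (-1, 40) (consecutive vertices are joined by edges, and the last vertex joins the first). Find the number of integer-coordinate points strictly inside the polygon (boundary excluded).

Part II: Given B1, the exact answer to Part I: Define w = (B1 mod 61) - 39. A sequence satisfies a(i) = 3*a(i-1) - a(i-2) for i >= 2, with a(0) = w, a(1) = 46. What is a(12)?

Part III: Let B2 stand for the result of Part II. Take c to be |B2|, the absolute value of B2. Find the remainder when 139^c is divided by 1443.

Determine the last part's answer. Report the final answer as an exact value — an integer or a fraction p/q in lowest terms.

1210

Part I: cross terms: (-19*19 - 23*-27)=260, (23*40 - -1*19)=939, (-1*-27 - -19*40)=787; twice the area = |1986| = 1986; area = 993; boundary points = 2 + 3 + 1 = 6; strictly interior points = area - boundary/2 + 1 = 991; answer 991
Part II: B1 = 991; w = -24; a(2) = 3*(46) - 1*(-24) = 162; iterating: a(2)=162, a(3)=440, a(4)=1158, a(5)=3034, a(6)=7944, a(7)=20798, a(8)=54450, a(9)=142552, a(10)=373206, a(11)=977066, a(12)=2557992; answer 2557992
Part III: B2 = 2557992; c = 2557992; squarings mod 1443: 139^1=139, 139^2=562, 139^4=1270, 139^8=1069, 139^16=1348, 139^32=367, 139^64=490, 139^128=562, 139^256=1270, 139^512=1069, 139^1024=1348, 139^2048=367, 139^4096=490, 139^8192=562, 139^16384=1270, 139^32768=1069, 139^65536=1348, 139^131072=367, 139^262144=490, 139^524288=562, 139^1048576=1270, 139^2097152=1069; 139^2557992 = 139^8 * 139^32 * 139^2048 * 139^65536 * 139^131072 * 139^262144 * 139^2097152 = 1210 (mod 1443); answer 1210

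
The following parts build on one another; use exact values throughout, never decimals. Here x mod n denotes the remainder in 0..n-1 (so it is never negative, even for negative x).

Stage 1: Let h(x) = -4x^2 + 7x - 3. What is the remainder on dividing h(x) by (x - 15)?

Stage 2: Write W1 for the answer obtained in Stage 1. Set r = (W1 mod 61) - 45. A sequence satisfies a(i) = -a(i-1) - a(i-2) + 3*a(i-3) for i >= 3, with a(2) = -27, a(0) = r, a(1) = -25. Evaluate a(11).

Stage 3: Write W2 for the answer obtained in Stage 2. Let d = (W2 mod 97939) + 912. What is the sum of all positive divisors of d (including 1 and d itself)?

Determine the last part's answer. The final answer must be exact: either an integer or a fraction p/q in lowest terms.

Stage 1: remainder = value at the root: -4*(15)^2 + 7*(15)^1 - 3 = (-900) + (105) + (-3) = -798; answer -798
Stage 2: W1 = -798; r = 11; a(3) = -1*(-27) - 1*(-25) + 3*(11) = 85; iterating: a(3)=85, a(4)=-133, a(5)=-33, a(6)=421, a(7)=-787, a(8)=267, a(9)=1783, a(10)=-4411, a(11)=3429; answer 3429
Stage 3: W2 = 3429; d = 4341; 4341 = 3 * 1447; sigma = (1 + 3) * (1 + 1447) = 4 * 1448 = 5792; answer 5792

5792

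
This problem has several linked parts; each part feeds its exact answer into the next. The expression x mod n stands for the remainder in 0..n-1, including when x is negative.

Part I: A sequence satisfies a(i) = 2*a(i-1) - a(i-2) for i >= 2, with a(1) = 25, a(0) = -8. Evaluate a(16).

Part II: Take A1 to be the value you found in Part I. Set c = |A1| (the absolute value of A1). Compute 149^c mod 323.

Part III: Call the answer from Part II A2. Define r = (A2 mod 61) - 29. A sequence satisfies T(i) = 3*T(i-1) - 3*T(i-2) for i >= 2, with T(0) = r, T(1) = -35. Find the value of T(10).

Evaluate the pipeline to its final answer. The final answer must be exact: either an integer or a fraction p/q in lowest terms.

Part I: a(2) = 2*(25) - 1*(-8) = 58; iterating: a(2)=58, a(3)=91, a(4)=124, a(5)=157, a(6)=190, a(7)=223, a(8)=256, a(9)=289, a(10)=322, a(11)=355, a(12)=388, a(13)=421, a(14)=454, a(15)=487, a(16)=520; answer 520
Part II: A1 = 520; c = 520; squarings mod 323: 149^1=149, 149^2=237, 149^4=290, 149^8=120, 149^16=188, 149^32=137, 149^64=35, 149^128=256, 149^256=290, 149^512=120; 149^520 = 149^8 * 149^512 = 188 (mod 323); answer 188
Part III: A2 = 188; r = -24; T(2) = 3*(-35) - 3*(-24) = -33; iterating: T(2)=-33, T(3)=6, T(4)=117, T(5)=333, T(6)=648, T(7)=945, T(8)=891, T(9)=-162, T(10)=-3159; answer -3159

-3159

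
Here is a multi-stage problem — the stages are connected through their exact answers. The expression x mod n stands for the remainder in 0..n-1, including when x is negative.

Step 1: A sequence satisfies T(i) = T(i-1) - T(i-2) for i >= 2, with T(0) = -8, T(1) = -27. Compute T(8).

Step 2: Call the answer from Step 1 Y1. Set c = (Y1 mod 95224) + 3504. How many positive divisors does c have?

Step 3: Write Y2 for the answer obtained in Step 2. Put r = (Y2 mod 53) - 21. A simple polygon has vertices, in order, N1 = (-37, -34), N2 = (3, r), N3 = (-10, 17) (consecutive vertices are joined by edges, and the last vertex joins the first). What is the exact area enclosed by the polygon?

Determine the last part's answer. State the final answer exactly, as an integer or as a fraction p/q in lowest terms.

1473/2

Step 1: T(2) = 1*(-27) - 1*(-8) = -19; iterating: T(2)=-19, T(3)=8, T(4)=27, T(5)=19, T(6)=-8, T(7)=-27, T(8)=-19; answer -19
Step 2: Y1 = -19; c = 98709; 98709 = 3 * 13 * 2531; number of divisors = (1+1) * (1+1) * (1+1) = 8; answer 8
Step 3: Y2 = 8; r = -13; cross terms: (-37*-13 - 3*-34)=583, (3*17 - -10*-13)=-79, (-10*-34 - -37*17)=969; twice the area = |1473| = 1473; area = 1473/2; answer 1473/2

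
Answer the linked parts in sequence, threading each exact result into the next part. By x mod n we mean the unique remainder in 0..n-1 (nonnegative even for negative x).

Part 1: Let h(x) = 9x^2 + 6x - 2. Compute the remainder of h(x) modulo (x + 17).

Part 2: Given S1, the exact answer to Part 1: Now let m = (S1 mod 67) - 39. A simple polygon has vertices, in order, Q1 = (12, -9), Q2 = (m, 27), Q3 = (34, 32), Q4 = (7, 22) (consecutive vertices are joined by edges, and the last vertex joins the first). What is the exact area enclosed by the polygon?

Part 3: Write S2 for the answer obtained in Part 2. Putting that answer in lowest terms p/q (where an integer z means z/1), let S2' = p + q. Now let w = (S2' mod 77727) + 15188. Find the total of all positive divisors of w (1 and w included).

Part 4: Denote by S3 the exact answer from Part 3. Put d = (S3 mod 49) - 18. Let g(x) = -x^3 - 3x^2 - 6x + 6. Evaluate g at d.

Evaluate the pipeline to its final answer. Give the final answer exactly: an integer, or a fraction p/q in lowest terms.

-29874

Part 1: remainder = value at the root: 9*(-17)^2 + 6*(-17)^1 - 2 = (2601) + (-102) + (-2) = 2497; answer 2497
Part 2: S1 = 2497; m = -21; cross terms: (12*27 - -21*-9)=135, (-21*32 - 34*27)=-1590, (34*22 - 7*32)=524, (7*-9 - 12*22)=-327; twice the area = |-1258| = 1258; area = 629; answer 629
Part 3: S2 = 629; threaded value p + q = 630; w = 15818; 15818 = 2 * 11 * 719; sigma = (1 + 2) * (1 + 11) * (1 + 719) = 3 * 12 * 720 = 25920; answer 25920
Part 4: S3 = 25920; d = 30; -1*(30)^3 - 3*(30)^2 - 6*(30)^1 + 6 = (-27000) + (-2700) + (-180) + (6) = -29874; answer -29874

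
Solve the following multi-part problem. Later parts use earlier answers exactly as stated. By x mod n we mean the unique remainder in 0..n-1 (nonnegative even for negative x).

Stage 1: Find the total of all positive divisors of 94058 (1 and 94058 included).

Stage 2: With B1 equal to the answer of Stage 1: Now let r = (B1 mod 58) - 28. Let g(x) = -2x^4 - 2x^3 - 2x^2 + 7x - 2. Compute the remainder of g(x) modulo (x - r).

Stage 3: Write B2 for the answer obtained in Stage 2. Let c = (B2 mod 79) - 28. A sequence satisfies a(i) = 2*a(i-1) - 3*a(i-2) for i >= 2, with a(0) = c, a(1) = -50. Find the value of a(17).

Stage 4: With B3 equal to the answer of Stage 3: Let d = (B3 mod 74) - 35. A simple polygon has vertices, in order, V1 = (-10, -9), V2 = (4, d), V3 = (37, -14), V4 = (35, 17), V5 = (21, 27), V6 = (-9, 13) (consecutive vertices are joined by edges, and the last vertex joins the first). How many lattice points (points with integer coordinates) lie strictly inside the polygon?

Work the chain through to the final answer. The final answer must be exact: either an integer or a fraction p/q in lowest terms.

1080

Stage 1: 94058 = 2 * 131 * 359; sigma = (1 + 2) * (1 + 131) * (1 + 359) = 3 * 132 * 360 = 142560; answer 142560
Stage 2: B1 = 142560; r = 26; remainder = value at the root: -2*(26)^4 - 2*(26)^3 - 2*(26)^2 + 7*(26)^1 - 2 = (-913952) + (-35152) + (-1352) + (182) + (-2) = -950276; answer -950276
Stage 3: B2 = -950276; c = -13; a(2) = 2*(-50) - 3*(-13) = -61; iterating: a(2)=-61, a(3)=28, a(4)=239, a(5)=394, a(6)=71, a(7)=-1040, a(8)=-2293, a(9)=-1466, a(10)=3947, a(11)=12292, a(12)=12743, a(13)=-11390, a(14)=-61009, a(15)=-87848, a(16)=7331, a(17)=278206; answer 278206
Stage 4: B3 = 278206; d = 5; cross terms: (-10*5 - 4*-9)=-14, (4*-14 - 37*5)=-241, (37*17 - 35*-14)=1119, (35*27 - 21*17)=588, (21*13 - -9*27)=516, (-9*-9 - -10*13)=211; twice the area = |2179| = 2179; area = 2179/2; boundary points = 14 + 1 + 1 + 2 + 2 + 1 = 21; strictly interior points = area - boundary/2 + 1 = 1080; answer 1080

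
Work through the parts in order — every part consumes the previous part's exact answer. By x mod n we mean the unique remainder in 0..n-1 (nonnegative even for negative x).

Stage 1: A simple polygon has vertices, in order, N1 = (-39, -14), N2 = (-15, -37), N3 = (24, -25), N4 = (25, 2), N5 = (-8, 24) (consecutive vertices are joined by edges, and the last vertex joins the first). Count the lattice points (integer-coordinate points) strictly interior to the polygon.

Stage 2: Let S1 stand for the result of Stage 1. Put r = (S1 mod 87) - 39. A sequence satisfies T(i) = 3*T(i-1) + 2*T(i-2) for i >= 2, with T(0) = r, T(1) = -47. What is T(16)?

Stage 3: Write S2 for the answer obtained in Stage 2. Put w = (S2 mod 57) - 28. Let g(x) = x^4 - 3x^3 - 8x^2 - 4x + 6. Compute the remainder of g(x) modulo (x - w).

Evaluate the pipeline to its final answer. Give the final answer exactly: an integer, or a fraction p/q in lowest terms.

2022

Stage 1: cross terms: (-39*-37 - -15*-14)=1233, (-15*-25 - 24*-37)=1263, (24*2 - 25*-25)=673, (25*24 - -8*2)=616, (-8*-14 - -39*24)=1048; twice the area = |4833| = 4833; area = 4833/2; boundary points = 1 + 3 + 1 + 11 + 1 = 17; strictly interior points = area - boundary/2 + 1 = 2409; answer 2409
Stage 2: S1 = 2409; r = 21; T(2) = 3*(-47) + 2*(21) = -99; iterating: T(2)=-99, T(3)=-391, T(4)=-1371, T(5)=-4895, T(6)=-17427, T(7)=-62071, T(8)=-221067, T(9)=-787343, T(10)=-2804163, T(11)=-9987175, T(12)=-35569851, T(13)=-126683903, T(14)=-451191411, T(15)=-1606942039, T(16)=-5723208939; answer -5723208939
Stage 3: S2 = -5723208939; w = 8; remainder = value at the root: 1*(8)^4 - 3*(8)^3 - 8*(8)^2 - 4*(8)^1 + 6 = (4096) + (-1536) + (-512) + (-32) + (6) = 2022; answer 2022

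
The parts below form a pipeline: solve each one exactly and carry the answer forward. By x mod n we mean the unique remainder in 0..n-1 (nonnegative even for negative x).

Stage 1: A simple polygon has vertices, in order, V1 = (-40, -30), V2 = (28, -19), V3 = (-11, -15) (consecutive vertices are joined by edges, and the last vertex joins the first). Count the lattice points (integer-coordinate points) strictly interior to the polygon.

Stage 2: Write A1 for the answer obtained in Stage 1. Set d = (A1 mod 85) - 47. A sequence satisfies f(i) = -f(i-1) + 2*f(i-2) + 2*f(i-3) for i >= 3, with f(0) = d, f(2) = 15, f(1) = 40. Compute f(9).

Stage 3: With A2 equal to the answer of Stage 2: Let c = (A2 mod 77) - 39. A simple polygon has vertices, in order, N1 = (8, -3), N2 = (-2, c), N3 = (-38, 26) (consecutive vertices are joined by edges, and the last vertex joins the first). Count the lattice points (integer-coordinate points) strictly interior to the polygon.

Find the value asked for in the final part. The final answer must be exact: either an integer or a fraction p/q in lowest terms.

Stage 1: cross terms: (-40*-19 - 28*-30)=1600, (28*-15 - -11*-19)=-629, (-11*-30 - -40*-15)=-270; twice the area = |701| = 701; area = 701/2; boundary points = 1 + 1 + 1 = 3; strictly interior points = area - boundary/2 + 1 = 350; answer 350
Stage 2: A1 = 350; d = -37; f(3) = -1*(15) + 2*(40) + 2*(-37) = -9; iterating: f(3)=-9, f(4)=119, f(5)=-107, f(6)=327, f(7)=-303, f(8)=743, f(9)=-695; answer -695
Stage 3: A2 = -695; c = 36; cross terms: (8*36 - -2*-3)=282, (-2*26 - -38*36)=1316, (-38*-3 - 8*26)=-94; twice the area = |1504| = 1504; area = 752; boundary points = 1 + 2 + 1 = 4; strictly interior points = area - boundary/2 + 1 = 751; answer 751

751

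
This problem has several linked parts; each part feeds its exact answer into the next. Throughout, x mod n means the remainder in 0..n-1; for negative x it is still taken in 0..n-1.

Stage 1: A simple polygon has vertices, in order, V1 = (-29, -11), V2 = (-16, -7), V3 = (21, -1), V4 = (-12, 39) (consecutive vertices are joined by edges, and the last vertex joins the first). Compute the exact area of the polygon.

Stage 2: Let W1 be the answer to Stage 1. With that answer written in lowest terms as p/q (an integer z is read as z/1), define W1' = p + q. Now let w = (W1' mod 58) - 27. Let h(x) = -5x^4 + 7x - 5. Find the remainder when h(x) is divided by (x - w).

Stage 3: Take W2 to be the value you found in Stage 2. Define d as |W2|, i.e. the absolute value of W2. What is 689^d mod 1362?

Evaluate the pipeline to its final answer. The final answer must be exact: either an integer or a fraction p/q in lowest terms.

647

Stage 1: cross terms: (-29*-7 - -16*-11)=27, (-16*-1 - 21*-7)=163, (21*39 - -12*-1)=807, (-12*-11 - -29*39)=1263; twice the area = |2260| = 2260; area = 1130; answer 1130
Stage 2: W1 = 1130; threaded value p + q = 1131; w = 2; remainder = value at the root: -5*(2)^4 + 7*(2)^1 - 5 = (-80) + (14) + (-5) = -71; answer -71
Stage 3: W2 = -71; d = 71; squarings mod 1362: 689^1=689, 689^2=745, 689^4=691, 689^8=781, 689^16=1147, 689^32=1279, 689^64=79; 689^71 = 689^1 * 689^2 * 689^4 * 689^64 = 647 (mod 1362); answer 647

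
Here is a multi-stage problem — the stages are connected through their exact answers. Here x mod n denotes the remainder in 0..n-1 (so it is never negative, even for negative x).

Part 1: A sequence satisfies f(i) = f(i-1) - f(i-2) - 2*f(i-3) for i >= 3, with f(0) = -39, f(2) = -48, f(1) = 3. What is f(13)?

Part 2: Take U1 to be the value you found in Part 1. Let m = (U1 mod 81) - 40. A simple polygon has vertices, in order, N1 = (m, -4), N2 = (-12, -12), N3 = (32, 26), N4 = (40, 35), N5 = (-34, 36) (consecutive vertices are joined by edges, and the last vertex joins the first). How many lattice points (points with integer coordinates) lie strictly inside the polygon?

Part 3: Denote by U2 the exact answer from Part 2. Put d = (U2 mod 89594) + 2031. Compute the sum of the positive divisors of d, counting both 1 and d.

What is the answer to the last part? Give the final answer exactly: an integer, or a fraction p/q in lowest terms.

9198

Part 1: f(3) = 1*(-48) - 1*(3) - 2*(-39) = 27; iterating: f(3)=27, f(4)=69, f(5)=138, f(6)=15, f(7)=-261, f(8)=-552, f(9)=-321, f(10)=753, f(11)=2178, f(12)=2067, f(13)=-1617; answer -1617
Part 2: U1 = -1617; m = -37; cross terms: (-37*-12 - -12*-4)=396, (-12*26 - 32*-12)=72, (32*35 - 40*26)=80, (40*36 - -34*35)=2630, (-34*-4 - -37*36)=1468; twice the area = |4646| = 4646; area = 2323; boundary points = 1 + 2 + 1 + 1 + 1 = 6; strictly interior points = area - boundary/2 + 1 = 2321; answer 2321
Part 3: U2 = 2321; d = 4352; 4352 = 2^8 * 17; sigma = (1 + 2 + 4 + 8 + 16 + 32 + 64 + 128 + 256) * (1 + 17) = 511 * 18 = 9198; answer 9198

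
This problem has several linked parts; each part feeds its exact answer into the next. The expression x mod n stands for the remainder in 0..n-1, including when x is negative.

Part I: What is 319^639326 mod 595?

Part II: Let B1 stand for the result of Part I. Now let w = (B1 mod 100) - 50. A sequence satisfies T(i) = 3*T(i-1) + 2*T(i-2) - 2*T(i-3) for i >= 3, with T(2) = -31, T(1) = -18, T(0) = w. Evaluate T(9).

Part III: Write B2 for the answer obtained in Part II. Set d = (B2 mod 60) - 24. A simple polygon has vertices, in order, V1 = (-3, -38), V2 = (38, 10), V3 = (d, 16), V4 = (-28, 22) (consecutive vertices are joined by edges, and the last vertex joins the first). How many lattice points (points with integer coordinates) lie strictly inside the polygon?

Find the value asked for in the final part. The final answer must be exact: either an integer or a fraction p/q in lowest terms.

1995

Part I: squarings mod 595: 319^1=319, 319^2=16, 319^4=256, 319^8=86, 319^16=256, 319^32=86, 319^64=256, 319^128=86, 319^256=256, 319^512=86, 319^1024=256, 319^2048=86, 319^4096=256, 319^8192=86, 319^16384=256, 319^32768=86, 319^65536=256, 319^131072=86, 319^262144=256, 319^524288=86; 319^639326 = 319^2 * 319^4 * 319^8 * 319^16 * 319^64 * 319^256 * 319^16384 * 319^32768 * 319^65536 * 319^524288 = 16 (mod 595); answer 16
Part II: B1 = 16; w = -34; T(3) = 3*(-31) + 2*(-18) - 2*(-34) = -61; iterating: T(3)=-61, T(4)=-209, T(5)=-687, T(6)=-2357, T(7)=-8027, T(8)=-27421, T(9)=-93603; answer -93603
Part III: B2 = -93603; d = 33; cross terms: (-3*10 - 38*-38)=1414, (38*16 - 33*10)=278, (33*22 - -28*16)=1174, (-28*-38 - -3*22)=1130; twice the area = |3996| = 3996; area = 1998; boundary points = 1 + 1 + 1 + 5 = 8; strictly interior points = area - boundary/2 + 1 = 1995; answer 1995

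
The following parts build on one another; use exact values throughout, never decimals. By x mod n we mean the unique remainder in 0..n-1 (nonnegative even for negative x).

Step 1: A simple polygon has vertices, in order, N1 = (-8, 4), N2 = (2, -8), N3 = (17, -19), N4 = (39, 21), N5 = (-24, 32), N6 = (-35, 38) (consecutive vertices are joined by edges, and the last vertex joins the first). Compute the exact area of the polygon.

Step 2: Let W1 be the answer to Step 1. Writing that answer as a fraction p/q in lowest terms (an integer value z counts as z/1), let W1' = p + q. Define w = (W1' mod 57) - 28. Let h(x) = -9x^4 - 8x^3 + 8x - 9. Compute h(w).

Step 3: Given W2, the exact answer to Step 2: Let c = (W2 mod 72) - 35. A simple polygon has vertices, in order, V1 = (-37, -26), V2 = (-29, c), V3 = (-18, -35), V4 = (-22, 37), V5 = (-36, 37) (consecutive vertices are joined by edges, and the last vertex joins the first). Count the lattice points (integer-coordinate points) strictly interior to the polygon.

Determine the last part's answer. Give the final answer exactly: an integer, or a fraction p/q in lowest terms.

548

Step 1: cross terms: (-8*-8 - 2*4)=56, (2*-19 - 17*-8)=98, (17*21 - 39*-19)=1098, (39*32 - -24*21)=1752, (-24*38 - -35*32)=208, (-35*4 - -8*38)=164; twice the area = |3376| = 3376; area = 1688; answer 1688
Step 2: W1 = 1688; threaded value p + q = 1689; w = 8; -9*(8)^4 - 8*(8)^3 + 8*(8)^1 - 9 = (-36864) + (-4096) + (64) + (-9) = -40905; answer -40905
Step 3: W2 = -40905; c = 28; cross terms: (-37*28 - -29*-26)=-1790, (-29*-35 - -18*28)=1519, (-18*37 - -22*-35)=-1436, (-22*37 - -36*37)=518, (-36*-26 - -37*37)=2305; twice the area = |1116| = 1116; area = 558; boundary points = 2 + 1 + 4 + 14 + 1 = 22; strictly interior points = area - boundary/2 + 1 = 548; answer 548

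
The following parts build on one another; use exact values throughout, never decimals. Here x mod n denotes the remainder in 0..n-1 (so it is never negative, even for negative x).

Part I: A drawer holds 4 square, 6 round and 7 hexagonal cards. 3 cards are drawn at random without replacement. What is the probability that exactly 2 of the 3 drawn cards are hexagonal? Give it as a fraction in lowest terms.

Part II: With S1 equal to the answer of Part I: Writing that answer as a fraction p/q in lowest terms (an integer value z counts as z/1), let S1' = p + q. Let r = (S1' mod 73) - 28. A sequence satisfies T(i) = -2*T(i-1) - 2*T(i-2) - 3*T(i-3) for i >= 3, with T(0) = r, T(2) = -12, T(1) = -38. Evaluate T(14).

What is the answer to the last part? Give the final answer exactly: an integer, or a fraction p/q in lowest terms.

-33324

Part I: total draws C(17,3) = 680; favorable C(7,2)*C(10,1) = 210; P = 21/68; answer 21/68
Part II: S1 = 21/68; threaded value p + q = 89; r = -12; T(3) = -2*(-12) - 2*(-38) - 3*(-12) = 136; iterating: T(3)=136, T(4)=-134, T(5)=32, T(6)=-204, T(7)=746, T(8)=-1180, T(9)=1480, T(10)=-2838, T(11)=6256, T(12)=-11276, T(13)=18554, T(14)=-33324; answer -33324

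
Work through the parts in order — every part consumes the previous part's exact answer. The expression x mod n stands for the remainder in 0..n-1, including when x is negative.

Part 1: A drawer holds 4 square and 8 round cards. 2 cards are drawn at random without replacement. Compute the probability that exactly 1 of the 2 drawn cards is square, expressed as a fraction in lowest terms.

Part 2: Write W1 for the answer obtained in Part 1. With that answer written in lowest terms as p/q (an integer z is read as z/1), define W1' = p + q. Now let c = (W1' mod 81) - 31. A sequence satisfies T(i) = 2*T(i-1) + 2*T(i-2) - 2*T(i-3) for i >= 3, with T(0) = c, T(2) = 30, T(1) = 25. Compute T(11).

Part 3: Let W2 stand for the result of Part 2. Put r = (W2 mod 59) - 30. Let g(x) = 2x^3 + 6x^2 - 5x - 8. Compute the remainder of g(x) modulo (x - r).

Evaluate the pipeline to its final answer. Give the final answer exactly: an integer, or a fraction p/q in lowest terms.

-9638

Part 1: total draws C(12,2) = 66; favorable C(4,1)*C(8,1) = 32; P = 16/33; answer 16/33
Part 2: W1 = 16/33; threaded value p + q = 49; c = 18; T(3) = 2*(30) + 2*(25) - 2*(18) = 74; iterating: T(3)=74, T(4)=158, T(5)=404, T(6)=976, T(7)=2444, T(8)=6032, T(9)=15000, T(10)=37176, T(11)=92288; answer 92288
Part 3: W2 = 92288; r = -18; remainder = value at the root: 2*(-18)^3 + 6*(-18)^2 - 5*(-18)^1 - 8 = (-11664) + (1944) + (90) + (-8) = -9638; answer -9638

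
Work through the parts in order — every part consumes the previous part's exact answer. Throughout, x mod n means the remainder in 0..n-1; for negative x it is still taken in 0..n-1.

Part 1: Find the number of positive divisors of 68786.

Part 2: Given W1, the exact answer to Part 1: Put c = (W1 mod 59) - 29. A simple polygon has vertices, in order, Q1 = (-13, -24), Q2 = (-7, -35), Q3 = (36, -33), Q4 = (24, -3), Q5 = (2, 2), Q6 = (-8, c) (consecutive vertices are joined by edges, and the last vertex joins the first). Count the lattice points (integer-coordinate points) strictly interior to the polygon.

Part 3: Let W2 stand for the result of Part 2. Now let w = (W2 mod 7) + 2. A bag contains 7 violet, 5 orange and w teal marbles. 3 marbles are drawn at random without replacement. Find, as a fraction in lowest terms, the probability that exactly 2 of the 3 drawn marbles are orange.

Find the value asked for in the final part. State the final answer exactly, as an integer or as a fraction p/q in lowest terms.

3/17

Part 1: 68786 = 2 * 163 * 211; number of divisors = (1+1) * (1+1) * (1+1) = 8; answer 8
Part 2: W1 = 8; c = -21; cross terms: (-13*-35 - -7*-24)=287, (-7*-33 - 36*-35)=1491, (36*-3 - 24*-33)=684, (24*2 - 2*-3)=54, (2*-21 - -8*2)=-26, (-8*-24 - -13*-21)=-81; twice the area = |2409| = 2409; area = 2409/2; boundary points = 1 + 1 + 6 + 1 + 1 + 1 = 11; strictly interior points = area - boundary/2 + 1 = 1200; answer 1200
Part 3: W2 = 1200; w = 5; total draws C(17,3) = 680; favorable C(5,2)*C(12,1) = 120; P = 3/17; answer 3/17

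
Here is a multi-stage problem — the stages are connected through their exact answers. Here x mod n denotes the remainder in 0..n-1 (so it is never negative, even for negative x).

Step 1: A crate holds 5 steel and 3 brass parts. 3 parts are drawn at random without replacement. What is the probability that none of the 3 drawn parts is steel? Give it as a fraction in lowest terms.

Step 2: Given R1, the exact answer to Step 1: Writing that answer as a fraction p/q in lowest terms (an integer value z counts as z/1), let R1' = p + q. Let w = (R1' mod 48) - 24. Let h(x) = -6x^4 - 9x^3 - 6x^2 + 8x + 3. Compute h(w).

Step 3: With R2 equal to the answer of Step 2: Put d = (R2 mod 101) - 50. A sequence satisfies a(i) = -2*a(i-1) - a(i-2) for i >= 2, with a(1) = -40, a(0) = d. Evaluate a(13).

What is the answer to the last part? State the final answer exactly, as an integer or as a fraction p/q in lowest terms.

Step 1: total draws C(8,3) = 56; favorable C(3,3) = 1; P = 1/56; answer 1/56
Step 2: R1 = 1/56; threaded value p + q = 57; w = -15; -6*(-15)^4 - 9*(-15)^3 - 6*(-15)^2 + 8*(-15)^1 + 3 = (-303750) + (30375) + (-1350) + (-120) + (3) = -274842; answer -274842
Step 3: R2 = -274842; d = 30; a(2) = -2*(-40) - 1*(30) = 50; iterating: a(2)=50, a(3)=-60, a(4)=70, a(5)=-80, a(6)=90, a(7)=-100, a(8)=110, a(9)=-120, a(10)=130, a(11)=-140, a(12)=150, a(13)=-160; answer -160

-160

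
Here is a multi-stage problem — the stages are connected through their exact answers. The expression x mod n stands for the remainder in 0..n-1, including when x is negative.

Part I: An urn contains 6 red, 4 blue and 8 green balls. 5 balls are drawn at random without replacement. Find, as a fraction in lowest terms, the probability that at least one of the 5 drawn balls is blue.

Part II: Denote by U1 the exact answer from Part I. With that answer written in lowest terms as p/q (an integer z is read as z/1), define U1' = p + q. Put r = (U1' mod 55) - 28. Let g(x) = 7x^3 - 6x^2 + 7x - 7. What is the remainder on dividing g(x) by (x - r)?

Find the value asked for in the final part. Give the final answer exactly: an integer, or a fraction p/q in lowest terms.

3249

Part I: total draws C(18,5) = 8568; complement C(14,5) = 2002; favorable 8568 - 2002 = 6566; P = 469/612; answer 469/612
Part II: U1 = 469/612; threaded value p + q = 1081; r = 8; remainder = value at the root: 7*(8)^3 - 6*(8)^2 + 7*(8)^1 - 7 = (3584) + (-384) + (56) + (-7) = 3249; answer 3249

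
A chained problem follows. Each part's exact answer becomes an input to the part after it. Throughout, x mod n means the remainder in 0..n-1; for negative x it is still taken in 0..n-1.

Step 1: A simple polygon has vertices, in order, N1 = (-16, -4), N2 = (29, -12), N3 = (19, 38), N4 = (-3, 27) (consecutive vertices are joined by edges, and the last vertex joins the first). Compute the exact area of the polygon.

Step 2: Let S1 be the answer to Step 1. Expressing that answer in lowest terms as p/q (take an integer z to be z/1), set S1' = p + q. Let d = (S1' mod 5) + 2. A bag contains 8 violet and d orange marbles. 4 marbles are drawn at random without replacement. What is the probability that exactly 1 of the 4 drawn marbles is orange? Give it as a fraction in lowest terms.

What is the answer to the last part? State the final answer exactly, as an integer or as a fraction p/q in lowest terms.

Step 1: cross terms: (-16*-12 - 29*-4)=308, (29*38 - 19*-12)=1330, (19*27 - -3*38)=627, (-3*-4 - -16*27)=444; twice the area = |2709| = 2709; area = 2709/2; answer 2709/2
Step 2: S1 = 2709/2; threaded value p + q = 2711; d = 3; total draws C(11,4) = 330; favorable C(3,1)*C(8,3) = 168; P = 28/55; answer 28/55

28/55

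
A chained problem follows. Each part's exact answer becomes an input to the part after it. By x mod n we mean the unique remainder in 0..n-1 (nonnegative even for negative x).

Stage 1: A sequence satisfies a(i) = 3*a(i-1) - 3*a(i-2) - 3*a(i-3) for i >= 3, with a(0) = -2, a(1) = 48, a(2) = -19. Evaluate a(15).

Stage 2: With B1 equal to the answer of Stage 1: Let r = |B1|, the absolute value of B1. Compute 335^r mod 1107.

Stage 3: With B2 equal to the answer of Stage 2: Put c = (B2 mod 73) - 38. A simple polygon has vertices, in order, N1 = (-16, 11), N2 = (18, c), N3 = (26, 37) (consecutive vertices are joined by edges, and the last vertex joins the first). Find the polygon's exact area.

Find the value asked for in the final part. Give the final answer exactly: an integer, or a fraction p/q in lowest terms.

1156

Stage 1: a(3) = 3*(-19) - 3*(48) - 3*(-2) = -195; iterating: a(3)=-195, a(4)=-672, a(5)=-1374, a(6)=-1521, a(7)=1575, a(8)=13410, a(9)=40068, a(10)=75249, a(11)=65313, a(12)=-150012, a(13)=-871722, a(14)=-2361069, a(15)=-4018005; answer -4018005
Stage 2: B1 = -4018005; r = 4018005; squarings mod 1107: 335^1=335, 335^2=418, 335^4=925, 335^8=1021, 335^16=754, 335^32=625, 335^64=961, 335^128=283, 335^256=385, 335^512=994, 335^1024=592, 335^2048=652, 335^4096=16, 335^8192=256, 335^16384=223, 335^32768=1021, 335^65536=754, 335^131072=625, 335^262144=961, 335^524288=283, 335^1048576=385, 335^2097152=994; 335^4018005 = 335^1 * 335^4 * 335^16 * 335^64 * 335^256 * 335^512 * 335^1024 * 335^2048 * 335^16384 * 335^65536 * 335^262144 * 335^524288 * 335^1048576 * 335^2097152 = 161 (mod 1107); answer 161
Stage 3: B2 = 161; c = -23; cross terms: (-16*-23 - 18*11)=170, (18*37 - 26*-23)=1264, (26*11 - -16*37)=878; twice the area = |2312| = 2312; area = 1156; answer 1156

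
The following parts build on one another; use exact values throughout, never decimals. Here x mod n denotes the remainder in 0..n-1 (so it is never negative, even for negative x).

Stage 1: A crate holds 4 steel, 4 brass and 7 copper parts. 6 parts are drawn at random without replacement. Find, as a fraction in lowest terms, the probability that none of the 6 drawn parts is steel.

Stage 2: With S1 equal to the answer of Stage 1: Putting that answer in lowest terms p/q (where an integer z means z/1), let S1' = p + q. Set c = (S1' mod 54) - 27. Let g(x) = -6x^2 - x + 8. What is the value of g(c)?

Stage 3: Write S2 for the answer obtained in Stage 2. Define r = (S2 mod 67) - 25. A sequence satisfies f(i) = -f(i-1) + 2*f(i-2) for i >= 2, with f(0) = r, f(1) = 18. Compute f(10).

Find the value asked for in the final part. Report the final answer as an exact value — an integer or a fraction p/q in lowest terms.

Stage 1: total draws C(15,6) = 5005; favorable C(11,6) = 462; P = 6/65; answer 6/65
Stage 2: S1 = 6/65; threaded value p + q = 71; c = -10; -6*(-10)^2 - 1*(-10)^1 + 8 = (-600) + (10) + (8) = -582; answer -582
Stage 3: S2 = -582; r = -4; f(2) = -1*(18) + 2*(-4) = -26; iterating: f(2)=-26, f(3)=62, f(4)=-114, f(5)=238, f(6)=-466, f(7)=942, f(8)=-1874, f(9)=3758, f(10)=-7506; answer -7506

-7506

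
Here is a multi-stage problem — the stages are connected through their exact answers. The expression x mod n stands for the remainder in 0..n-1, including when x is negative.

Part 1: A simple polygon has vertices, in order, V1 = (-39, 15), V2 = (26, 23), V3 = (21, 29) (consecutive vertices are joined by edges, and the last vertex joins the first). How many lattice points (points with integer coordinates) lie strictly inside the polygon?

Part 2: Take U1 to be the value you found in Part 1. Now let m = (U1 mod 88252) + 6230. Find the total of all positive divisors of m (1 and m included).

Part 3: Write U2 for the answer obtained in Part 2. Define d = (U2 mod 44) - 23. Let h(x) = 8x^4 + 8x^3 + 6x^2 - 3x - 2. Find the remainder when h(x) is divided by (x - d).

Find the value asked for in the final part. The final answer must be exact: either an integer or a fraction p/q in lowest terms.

107237

Part 1: cross terms: (-39*23 - 26*15)=-1287, (26*29 - 21*23)=271, (21*15 - -39*29)=1446; twice the area = |430| = 430; area = 215; boundary points = 1 + 1 + 2 = 4; strictly interior points = area - boundary/2 + 1 = 214; answer 214
Part 2: U1 = 214; m = 6444; 6444 = 2^2 * 3^2 * 179; sigma = (1 + 2 + 4) * (1 + 3 + 9) * (1 + 179) = 7 * 13 * 180 = 16380; answer 16380
Part 3: U2 = 16380; d = -11; remainder = value at the root: 8*(-11)^4 + 8*(-11)^3 + 6*(-11)^2 - 3*(-11)^1 - 2 = (117128) + (-10648) + (726) + (33) + (-2) = 107237; answer 107237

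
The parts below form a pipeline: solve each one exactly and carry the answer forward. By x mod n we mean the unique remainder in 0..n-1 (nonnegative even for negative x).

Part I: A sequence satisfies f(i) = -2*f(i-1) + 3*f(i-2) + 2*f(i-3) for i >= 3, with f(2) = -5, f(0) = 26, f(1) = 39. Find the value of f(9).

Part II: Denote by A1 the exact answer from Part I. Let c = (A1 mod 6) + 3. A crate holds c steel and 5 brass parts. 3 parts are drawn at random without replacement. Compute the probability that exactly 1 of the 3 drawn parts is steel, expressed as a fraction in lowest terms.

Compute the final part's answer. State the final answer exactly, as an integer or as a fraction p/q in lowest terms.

4/11

Part I: f(3) = -2*(-5) + 3*(39) + 2*(26) = 179; iterating: f(3)=179, f(4)=-295, f(5)=1117, f(6)=-2761, f(7)=8283, f(8)=-22615, f(9)=64557; answer 64557
Part II: A1 = 64557; c = 6; total draws C(11,3) = 165; favorable C(6,1)*C(5,2) = 60; P = 4/11; answer 4/11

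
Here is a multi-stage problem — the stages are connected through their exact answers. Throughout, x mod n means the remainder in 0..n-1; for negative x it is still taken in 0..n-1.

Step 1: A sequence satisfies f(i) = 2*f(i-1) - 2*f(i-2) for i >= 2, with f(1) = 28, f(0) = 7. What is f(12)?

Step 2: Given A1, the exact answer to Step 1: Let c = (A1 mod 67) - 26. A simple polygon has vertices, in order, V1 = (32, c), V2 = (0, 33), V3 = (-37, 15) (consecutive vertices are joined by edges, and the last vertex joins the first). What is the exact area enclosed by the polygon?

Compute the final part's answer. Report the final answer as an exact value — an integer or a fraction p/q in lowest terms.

Step 1: f(2) = 2*(28) - 2*(7) = 42; iterating: f(2)=42, f(3)=28, f(4)=-28, f(5)=-112, f(6)=-168, f(7)=-112, f(8)=112, f(9)=448, f(10)=672, f(11)=448, f(12)=-448; answer -448
Step 2: A1 = -448; c = -5; cross terms: (32*33 - 0*-5)=1056, (0*15 - -37*33)=1221, (-37*-5 - 32*15)=-295; twice the area = |1982| = 1982; area = 991; answer 991

991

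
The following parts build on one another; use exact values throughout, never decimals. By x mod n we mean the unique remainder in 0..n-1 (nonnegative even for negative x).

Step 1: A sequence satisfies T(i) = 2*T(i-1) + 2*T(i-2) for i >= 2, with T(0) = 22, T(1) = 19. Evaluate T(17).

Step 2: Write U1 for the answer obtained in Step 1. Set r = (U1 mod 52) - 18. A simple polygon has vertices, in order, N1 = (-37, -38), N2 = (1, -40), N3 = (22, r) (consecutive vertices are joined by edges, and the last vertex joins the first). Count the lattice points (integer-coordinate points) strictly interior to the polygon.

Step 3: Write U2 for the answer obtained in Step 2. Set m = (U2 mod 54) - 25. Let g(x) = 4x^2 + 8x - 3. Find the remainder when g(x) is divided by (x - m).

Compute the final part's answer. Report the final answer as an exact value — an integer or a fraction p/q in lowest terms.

93

Step 1: T(2) = 2*(19) + 2*(22) = 82; iterating: T(2)=82, T(3)=202, T(4)=568, T(5)=1540, T(6)=4216, T(7)=11512, T(8)=31456, T(9)=85936, T(10)=234784, T(11)=641440, T(12)=1752448, T(13)=4787776, T(14)=13080448, T(15)=35736448, T(16)=97633792, T(17)=266740480; answer 266740480
Step 2: U1 = 266740480; r = 14; cross terms: (-37*-40 - 1*-38)=1518, (1*14 - 22*-40)=894, (22*-38 - -37*14)=-318; twice the area = |2094| = 2094; area = 1047; boundary points = 2 + 3 + 1 = 6; strictly interior points = area - boundary/2 + 1 = 1045; answer 1045
Step 3: U2 = 1045; m = -6; remainder = value at the root: 4*(-6)^2 + 8*(-6)^1 - 3 = (144) + (-48) + (-3) = 93; answer 93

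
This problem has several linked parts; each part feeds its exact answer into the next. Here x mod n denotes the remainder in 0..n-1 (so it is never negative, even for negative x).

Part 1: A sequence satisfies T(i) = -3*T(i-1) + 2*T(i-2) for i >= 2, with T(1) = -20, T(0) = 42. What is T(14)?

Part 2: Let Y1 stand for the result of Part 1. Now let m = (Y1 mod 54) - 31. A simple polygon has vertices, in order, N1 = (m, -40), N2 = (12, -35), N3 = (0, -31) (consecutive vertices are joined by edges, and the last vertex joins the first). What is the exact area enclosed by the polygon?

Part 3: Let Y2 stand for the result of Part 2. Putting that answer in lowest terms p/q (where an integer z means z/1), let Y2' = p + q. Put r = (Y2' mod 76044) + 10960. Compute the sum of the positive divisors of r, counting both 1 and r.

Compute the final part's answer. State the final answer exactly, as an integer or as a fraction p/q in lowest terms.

11284

Part 1: T(2) = -3*(-20) + 2*(42) = 144; iterating: T(2)=144, T(3)=-472, T(4)=1704, T(5)=-6056, T(6)=21576, T(7)=-76840, T(8)=273672, T(9)=-974696, T(10)=3471432, T(11)=-12363688, T(12)=44033928, T(13)=-156829160, T(14)=558555336; answer 558555336
Part 2: Y1 = 558555336; m = -13; cross terms: (-13*-35 - 12*-40)=935, (12*-31 - 0*-35)=-372, (0*-40 - -13*-31)=-403; twice the area = |160| = 160; area = 80; answer 80
Part 3: Y2 = 80; threaded value p + q = 81; r = 11041; 11041 = 61 * 181; sigma = (1 + 61) * (1 + 181) = 62 * 182 = 11284; answer 11284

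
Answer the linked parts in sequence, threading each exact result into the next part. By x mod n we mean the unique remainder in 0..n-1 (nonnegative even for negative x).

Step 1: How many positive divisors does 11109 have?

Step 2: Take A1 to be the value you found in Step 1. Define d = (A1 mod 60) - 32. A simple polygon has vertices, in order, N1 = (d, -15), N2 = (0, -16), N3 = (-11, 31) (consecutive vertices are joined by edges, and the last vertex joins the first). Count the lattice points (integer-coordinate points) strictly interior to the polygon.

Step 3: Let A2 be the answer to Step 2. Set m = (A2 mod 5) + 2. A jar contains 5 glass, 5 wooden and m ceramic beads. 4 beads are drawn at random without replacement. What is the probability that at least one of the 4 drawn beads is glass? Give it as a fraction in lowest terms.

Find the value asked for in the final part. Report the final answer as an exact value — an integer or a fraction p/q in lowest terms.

Step 1: 11109 = 3 * 7 * 23^2; number of divisors = (1+1) * (1+1) * (2+1) = 12; answer 12
Step 2: A1 = 12; d = -20; cross terms: (-20*-16 - 0*-15)=320, (0*31 - -11*-16)=-176, (-11*-15 - -20*31)=785; twice the area = |929| = 929; area = 929/2; boundary points = 1 + 1 + 1 = 3; strictly interior points = area - boundary/2 + 1 = 464; answer 464
Step 3: A2 = 464; m = 6; total draws C(16,4) = 1820; complement C(11,4) = 330; favorable 1820 - 330 = 1490; P = 149/182; answer 149/182

149/182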